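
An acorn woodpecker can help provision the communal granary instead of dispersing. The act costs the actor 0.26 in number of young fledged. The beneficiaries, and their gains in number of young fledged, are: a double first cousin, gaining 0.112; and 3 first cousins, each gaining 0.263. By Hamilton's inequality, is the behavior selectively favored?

No

Hamilton's rule: the trait is favored when the sum of r·B over every recipient exceeds the actor's cost C.
r to a double first cousin = 0.25 (double first cousins share both grandparent pairs — four paths of length 4: r = 4·(1/2)^4 = 1/4).
r to a first cousin = 1/8 (first cousins share one grandparent pair — two paths of length 4: r = 2·(1/2)^4 = 1/8).
Summing one r·B term per recipient: 1·0.25·0.112 + 3·0.125·0.263 = 0.126625.
0.126625 < 0.26: the indirect benefit is less than the cost.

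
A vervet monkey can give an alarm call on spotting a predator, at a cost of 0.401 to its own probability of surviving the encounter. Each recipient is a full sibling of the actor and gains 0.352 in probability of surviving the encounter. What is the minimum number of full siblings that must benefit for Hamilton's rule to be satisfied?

3

r to a full sibling = 0.5 (full sibs share both parents — two paths of length 2: r = 2·(1/2)^2 = 1/2).
Hamilton's rule: n·r·B > C  ⇒  n > C/(r·B) = 0.401/(0.5·0.352) = 2.278.
The smallest integer exceeding 2.278 is 3.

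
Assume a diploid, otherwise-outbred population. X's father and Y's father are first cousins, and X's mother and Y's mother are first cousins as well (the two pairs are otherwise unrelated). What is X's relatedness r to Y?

With two independent routes of shared ancestry, r is the sum of the two contributions.
X and Y are related in two ways: second cousins through their fathers (r = 1/32) and second cousins through their mothers (r = 1/32).
r = 1/32 + 1/32 = 1/16 = 0.0625.

0.0625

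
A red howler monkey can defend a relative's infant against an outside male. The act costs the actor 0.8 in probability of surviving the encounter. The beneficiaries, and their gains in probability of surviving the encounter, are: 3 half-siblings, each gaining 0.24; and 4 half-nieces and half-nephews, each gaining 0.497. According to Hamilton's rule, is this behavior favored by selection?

Hamilton's rule: the trait is favored when the sum of r·B over every recipient exceeds the actor's cost C.
r to a half-sibling = 0.25 (half-sibs share one parent — one path of length 2: r = (1/2)^2 = 1/4).
r to a half-niece or half-nephew = 1/8 (half-aunt/uncle↔niece/nephew: one path of length 3: r = (1/2)^3 = 1/8).
Summing one r·B term per recipient: 3·0.25·0.24 + 4·0.125·0.497 = 0.4285.
0.4285 < 0.8: the indirect benefit is less than the cost.

No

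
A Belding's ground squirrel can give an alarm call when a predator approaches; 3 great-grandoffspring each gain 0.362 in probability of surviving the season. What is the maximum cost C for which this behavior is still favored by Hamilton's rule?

0.13575

r to a great-grandoffspring = 1/8 (three parent–offspring links: r = (1/2)^3 = 1/8).
Hamilton's rule: n·r·B > C, so the trait is favored while C < n·r·B = 3·0.125·0.362 = 0.13575.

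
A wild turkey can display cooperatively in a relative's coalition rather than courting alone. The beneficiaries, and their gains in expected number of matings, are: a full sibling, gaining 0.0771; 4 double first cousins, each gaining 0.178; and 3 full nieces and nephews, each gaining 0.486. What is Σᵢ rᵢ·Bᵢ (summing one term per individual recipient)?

r to a full sibling = 1/2 (full sibs share both parents — two paths of length 2: r = 2·(1/2)^2 = 1/2).
r to a double first cousin = 1/4 (double first cousins share both grandparent pairs — four paths of length 4: r = 4·(1/2)^4 = 1/4).
r to a full niece or nephew = 0.25 (full aunt/uncle↔niece/nephew: two paths of length 3 through the shared grandparent pair: r = 2·(1/2)^3 = 1/4).
Summing one r·B term per recipient: 1·0.5·0.0771 + 4·0.25·0.178 + 3·0.25·0.486 = 0.58105.

0.58105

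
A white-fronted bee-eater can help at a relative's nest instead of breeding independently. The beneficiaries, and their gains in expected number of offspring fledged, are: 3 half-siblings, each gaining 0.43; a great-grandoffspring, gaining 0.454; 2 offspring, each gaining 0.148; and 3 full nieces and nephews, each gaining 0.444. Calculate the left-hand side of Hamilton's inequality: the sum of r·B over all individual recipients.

r to a half-sibling = 1/4 (half-sibs share one parent — one path of length 2: r = (1/2)^2 = 1/4).
r to a great-grandoffspring = 1/8 (three parent–offspring links: r = (1/2)^3 = 1/8).
r to an offspring = 1/2 (one parent–offspring link: r = (1/2)^1 = 1/2).
r to a full niece or nephew = 1/4 (full aunt/uncle↔niece/nephew: two paths of length 3 through the shared grandparent pair: r = 2·(1/2)^3 = 1/4).
Summing one r·B term per recipient: 3·0.25·0.43 + 1·0.125·0.454 + 2·0.5·0.148 + 3·0.25·0.444 = 0.86025.

0.86025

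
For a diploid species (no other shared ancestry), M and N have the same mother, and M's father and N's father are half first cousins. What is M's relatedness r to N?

0.265625

Relatedness sums over independent paths through distinct common ancestors.
M and N are related in two ways: half-sibs through their shared mother (r = 1/4) and half second cousins through their fathers (r = 1/64).
r = 1/4 + 1/64 = 0.265625.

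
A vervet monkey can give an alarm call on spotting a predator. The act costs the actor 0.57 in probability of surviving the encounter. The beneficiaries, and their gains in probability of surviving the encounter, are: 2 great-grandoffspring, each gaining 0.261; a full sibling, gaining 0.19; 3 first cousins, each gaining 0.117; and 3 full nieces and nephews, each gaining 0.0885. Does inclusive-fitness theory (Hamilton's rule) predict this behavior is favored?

No

Hamilton's rule: the trait is favored when the sum of r·B over every recipient exceeds the actor's cost C.
r to a great-grandoffspring = 1/8 (three parent–offspring links: r = (1/2)^3 = 1/8).
r to a full sibling = 0.5 (full sibs share both parents — two paths of length 2: r = 2·(1/2)^2 = 1/2).
r to a first cousin = 0.125 (first cousins share one grandparent pair — two paths of length 4: r = 2·(1/2)^4 = 1/8).
r to a full niece or nephew = 0.25 (full aunt/uncle↔niece/nephew: two paths of length 3 through the shared grandparent pair: r = 2·(1/2)^3 = 1/4).
Summing one r·B term per recipient: 2·0.125·0.261 + 1·0.5·0.19 + 3·0.125·0.117 + 3·0.25·0.0885 = 0.2705.
0.2705 < 0.57: the indirect benefit is less than the cost.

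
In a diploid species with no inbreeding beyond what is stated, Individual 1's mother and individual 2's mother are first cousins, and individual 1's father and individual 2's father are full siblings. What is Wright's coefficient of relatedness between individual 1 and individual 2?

Relatedness sums over independent paths through distinct common ancestors.
Individual 1 and individual 2 are related in two ways: second cousins through their mothers (r = 1/32) and first cousins through their fathers (r = 1/8).
r = 1/32 + 1/8 = 5/32 = 0.15625.

0.15625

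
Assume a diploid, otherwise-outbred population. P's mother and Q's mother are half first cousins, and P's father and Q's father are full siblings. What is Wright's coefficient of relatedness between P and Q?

Independent pedigree routes through distinct common ancestors add.
P and Q are related in two ways: half second cousins through their mothers (r = 1/64) and first cousins through their fathers (r = 1/8).
r = 1/64 + 1/8 = 9/64 = 0.140625.

0.140625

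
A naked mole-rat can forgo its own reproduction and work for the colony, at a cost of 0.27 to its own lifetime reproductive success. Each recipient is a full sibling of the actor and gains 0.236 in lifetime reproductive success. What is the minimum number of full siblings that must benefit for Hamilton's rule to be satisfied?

3

r to a full sibling = 1/2 (full sibs share both parents — two paths of length 2: r = 2·(1/2)^2 = 1/2).
Hamilton's rule: n·r·B > C  ⇒  n > C/(r·B) = 0.27/(0.5·0.236) = 2.288.
The smallest integer exceeding 2.288 is 3.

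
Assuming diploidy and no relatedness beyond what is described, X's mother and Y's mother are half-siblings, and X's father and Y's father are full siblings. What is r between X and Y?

Independent pedigree routes through distinct common ancestors add.
X and Y are related in two ways: half first cousins through their mothers (r = 1/16) and first cousins through their fathers (r = 1/8).
r = 1/16 + 1/8 = 3/16 = 0.1875.

0.1875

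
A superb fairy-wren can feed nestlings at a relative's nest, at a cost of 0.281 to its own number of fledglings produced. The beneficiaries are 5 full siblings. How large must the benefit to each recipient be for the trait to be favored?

r to a full sibling = 1/2 (full sibs share both parents — two paths of length 2: r = 2·(1/2)^2 = 1/2).
Hamilton's rule with n recipients of equal r: n·r·B > C, so B > C/(n·r) = 0.281/(5·0.5) = 0.1124.

0.1124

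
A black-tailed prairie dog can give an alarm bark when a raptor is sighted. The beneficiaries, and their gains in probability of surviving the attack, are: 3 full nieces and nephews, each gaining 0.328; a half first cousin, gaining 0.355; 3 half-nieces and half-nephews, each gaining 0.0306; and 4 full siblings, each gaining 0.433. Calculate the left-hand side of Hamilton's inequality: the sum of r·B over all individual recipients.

r to a full niece or nephew = 1/4 (full aunt/uncle↔niece/nephew: two paths of length 3 through the shared grandparent pair: r = 2·(1/2)^3 = 1/4).
r to a half first cousin = 1/16 (half first cousins share one grandparent — one path of length 4: r = (1/2)^4 = 1/16).
r to a half-niece or half-nephew = 0.125 (half-aunt/uncle↔niece/nephew: one path of length 3: r = (1/2)^3 = 1/8).
r to a full sibling = 1/2 (full sibs share both parents — two paths of length 2: r = 2·(1/2)^2 = 1/2).
Summing one r·B term per recipient: 3·0.25·0.328 + 1·0.0625·0.355 + 3·0.125·0.0306 + 4·0.5·0.433 = 1.1456625.

1.1456625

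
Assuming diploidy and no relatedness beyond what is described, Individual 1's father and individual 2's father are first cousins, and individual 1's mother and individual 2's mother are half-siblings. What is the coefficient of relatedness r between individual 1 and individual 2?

0.09375

Wright's path rule: contributions from independent ancestry routes add.
Individual 1 and individual 2 are related in two ways: second cousins through their fathers (r = 1/32) and half first cousins through their mothers (r = 1/16).
r = 1/32 + 1/16 = 0.09375.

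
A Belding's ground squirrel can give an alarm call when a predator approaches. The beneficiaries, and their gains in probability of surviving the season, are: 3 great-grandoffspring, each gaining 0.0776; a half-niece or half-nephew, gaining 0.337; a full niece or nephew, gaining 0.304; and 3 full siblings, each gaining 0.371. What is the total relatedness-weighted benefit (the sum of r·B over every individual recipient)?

0.703725

r to a great-grandoffspring = 0.125 (three parent–offspring links: r = (1/2)^3 = 1/8).
r to a half-niece or half-nephew = 0.125 (half-aunt/uncle↔niece/nephew: one path of length 3: r = (1/2)^3 = 1/8).
r to a full niece or nephew = 0.25 (full aunt/uncle↔niece/nephew: two paths of length 3 through the shared grandparent pair: r = 2·(1/2)^3 = 1/4).
r to a full sibling = 0.5 (full sibs share both parents — two paths of length 2: r = 2·(1/2)^2 = 1/2).
Summing one r·B term per recipient: 3·0.125·0.0776 + 1·0.125·0.337 + 1·0.25·0.304 + 3·0.5·0.371 = 0.703725.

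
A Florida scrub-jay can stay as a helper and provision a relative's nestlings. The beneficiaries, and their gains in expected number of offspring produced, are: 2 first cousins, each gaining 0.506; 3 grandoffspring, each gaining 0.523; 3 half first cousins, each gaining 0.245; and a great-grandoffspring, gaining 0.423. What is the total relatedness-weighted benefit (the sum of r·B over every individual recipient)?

0.6175625

r to a first cousin = 0.125 (first cousins share one grandparent pair — two paths of length 4: r = 2·(1/2)^4 = 1/8).
r to a grandoffspring = 1/4 (two parent–offspring links: r = (1/2)^2 = 1/4).
r to a half first cousin = 0.0625 (half first cousins share one grandparent — one path of length 4: r = (1/2)^4 = 1/16).
r to a great-grandoffspring = 0.125 (three parent–offspring links: r = (1/2)^3 = 1/8).
Summing one r·B term per recipient: 2·0.125·0.506 + 3·0.25·0.523 + 3·0.0625·0.245 + 1·0.125·0.423 = 0.6175625.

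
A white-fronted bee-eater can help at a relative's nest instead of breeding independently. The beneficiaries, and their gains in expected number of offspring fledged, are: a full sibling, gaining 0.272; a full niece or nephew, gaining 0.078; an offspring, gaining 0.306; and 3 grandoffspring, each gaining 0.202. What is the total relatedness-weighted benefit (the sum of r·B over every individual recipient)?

r to a full sibling = 0.5 (full sibs share both parents — two paths of length 2: r = 2·(1/2)^2 = 1/2).
r to a full niece or nephew = 0.25 (full aunt/uncle↔niece/nephew: two paths of length 3 through the shared grandparent pair: r = 2·(1/2)^3 = 1/4).
r to an offspring = 0.5 (one parent–offspring link: r = (1/2)^1 = 1/2).
r to a grandoffspring = 0.25 (two parent–offspring links: r = (1/2)^2 = 1/4).
Summing one r·B term per recipient: 1·0.5·0.272 + 1·0.25·0.078 + 1·0.5·0.306 + 3·0.25·0.202 = 0.46.

0.46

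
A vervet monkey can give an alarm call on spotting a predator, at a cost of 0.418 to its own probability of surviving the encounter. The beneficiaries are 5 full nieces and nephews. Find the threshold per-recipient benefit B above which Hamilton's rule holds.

r to a full niece or nephew = 0.25 (full aunt/uncle↔niece/nephew: two paths of length 3 through the shared grandparent pair: r = 2·(1/2)^3 = 1/4).
Hamilton's rule with n recipients of equal r: n·r·B > C, so B > C/(n·r) = 0.418/(5·0.25) = 0.3344.

0.3344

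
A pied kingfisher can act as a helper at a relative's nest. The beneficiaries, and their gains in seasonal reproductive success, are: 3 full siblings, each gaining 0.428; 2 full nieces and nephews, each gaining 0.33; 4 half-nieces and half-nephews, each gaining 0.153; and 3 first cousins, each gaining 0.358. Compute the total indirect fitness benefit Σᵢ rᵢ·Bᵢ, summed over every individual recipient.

1.01775

r to a full sibling = 1/2 (full sibs share both parents — two paths of length 2: r = 2·(1/2)^2 = 1/2).
r to a full niece or nephew = 0.25 (full aunt/uncle↔niece/nephew: two paths of length 3 through the shared grandparent pair: r = 2·(1/2)^3 = 1/4).
r to a half-niece or half-nephew = 0.125 (half-aunt/uncle↔niece/nephew: one path of length 3: r = (1/2)^3 = 1/8).
r to a first cousin = 0.125 (first cousins share one grandparent pair — two paths of length 4: r = 2·(1/2)^4 = 1/8).
Summing one r·B term per recipient: 3·0.5·0.428 + 2·0.25·0.33 + 4·0.125·0.153 + 3·0.125·0.358 = 1.01775.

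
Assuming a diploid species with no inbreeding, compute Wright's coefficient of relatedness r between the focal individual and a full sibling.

0.5

Full sibs share both parents — two paths of length 2: r = 2·(1/2)^2 = 1/2.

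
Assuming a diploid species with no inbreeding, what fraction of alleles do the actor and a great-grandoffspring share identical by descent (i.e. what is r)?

0.125

Each parent–offspring link contributes a factor of 1/2, and independent paths through distinct common ancestors add.
Three parent–offspring links: r = (1/2)^3 = 1/8.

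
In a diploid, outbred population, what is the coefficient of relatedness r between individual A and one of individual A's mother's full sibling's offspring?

0.125

Each parent–offspring link contributes a factor of 1/2, and independent paths through distinct common ancestors add.
First cousins share one grandparent pair — two paths of length 4: r = 2·(1/2)^4 = 1/8.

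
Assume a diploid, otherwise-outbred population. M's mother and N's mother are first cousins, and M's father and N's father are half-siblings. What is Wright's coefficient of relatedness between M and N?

0.09375

With two independent routes of shared ancestry, r is the sum of the two contributions.
M and N are related in two ways: second cousins through their mothers (r = 1/32) and half first cousins through their fathers (r = 1/16).
r = 1/32 + 1/16 = 0.09375.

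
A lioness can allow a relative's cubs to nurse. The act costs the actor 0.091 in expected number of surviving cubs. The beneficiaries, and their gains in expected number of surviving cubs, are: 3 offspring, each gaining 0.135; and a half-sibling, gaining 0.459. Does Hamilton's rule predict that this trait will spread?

Yes

Hamilton's rule: the trait is favored when the sum of r·B over every recipient exceeds the actor's cost C.
r to an offspring = 0.5 (one parent–offspring link: r = (1/2)^1 = 1/2).
r to a half-sibling = 1/4 (half-sibs share one parent — one path of length 2: r = (1/2)^2 = 1/4).
Summing one r·B term per recipient: 3·0.5·0.135 + 1·0.25·0.459 = 0.31725.
0.31725 > 0.091: the indirect benefit exceeds the cost.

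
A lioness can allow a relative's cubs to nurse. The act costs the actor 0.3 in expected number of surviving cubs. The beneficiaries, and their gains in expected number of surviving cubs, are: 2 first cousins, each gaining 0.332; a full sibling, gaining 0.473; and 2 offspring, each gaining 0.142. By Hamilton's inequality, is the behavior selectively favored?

Yes

Hamilton's rule: the trait is favored when the sum of r·B over every recipient exceeds the actor's cost C.
r to a first cousin = 0.125 (first cousins share one grandparent pair — two paths of length 4: r = 2·(1/2)^4 = 1/8).
r to a full sibling = 1/2 (full sibs share both parents — two paths of length 2: r = 2·(1/2)^2 = 1/2).
r to an offspring = 1/2 (one parent–offspring link: r = (1/2)^1 = 1/2).
Summing one r·B term per recipient: 2·0.125·0.332 + 1·0.5·0.473 + 2·0.5·0.142 = 0.4615.
0.4615 > 0.3: the indirect benefit exceeds the cost.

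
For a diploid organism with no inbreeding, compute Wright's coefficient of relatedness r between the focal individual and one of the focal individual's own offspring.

0.5

Each parent–offspring link contributes a factor of 1/2, and independent paths through distinct common ancestors add.
One parent–offspring link: r = (1/2)^1 = 1/2.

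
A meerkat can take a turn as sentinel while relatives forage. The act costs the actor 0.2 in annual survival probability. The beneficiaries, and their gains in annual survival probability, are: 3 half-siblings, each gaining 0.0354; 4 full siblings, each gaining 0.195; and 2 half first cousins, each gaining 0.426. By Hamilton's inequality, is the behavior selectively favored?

Yes

Hamilton's rule: the trait is favored when the sum of r·B over every recipient exceeds the actor's cost C.
r to a half-sibling = 0.25 (half-sibs share one parent — one path of length 2: r = (1/2)^2 = 1/4).
r to a full sibling = 1/2 (full sibs share both parents — two paths of length 2: r = 2·(1/2)^2 = 1/2).
r to a half first cousin = 0.0625 (half first cousins share one grandparent — one path of length 4: r = (1/2)^4 = 1/16).
Summing one r·B term per recipient: 3·0.25·0.0354 + 4·0.5·0.195 + 2·0.0625·0.426 = 0.4698.
0.4698 > 0.2: the indirect benefit exceeds the cost.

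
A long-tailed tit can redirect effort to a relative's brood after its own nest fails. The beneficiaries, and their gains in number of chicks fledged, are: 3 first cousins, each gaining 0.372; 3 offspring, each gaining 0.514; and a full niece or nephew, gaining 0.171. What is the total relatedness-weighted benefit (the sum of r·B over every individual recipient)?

r to a first cousin = 0.125 (first cousins share one grandparent pair — two paths of length 4: r = 2·(1/2)^4 = 1/8).
r to an offspring = 0.5 (one parent–offspring link: r = (1/2)^1 = 1/2).
r to a full niece or nephew = 1/4 (full aunt/uncle↔niece/nephew: two paths of length 3 through the shared grandparent pair: r = 2·(1/2)^3 = 1/4).
Summing one r·B term per recipient: 3·0.125·0.372 + 3·0.5·0.514 + 1·0.25·0.171 = 0.95325.

0.95325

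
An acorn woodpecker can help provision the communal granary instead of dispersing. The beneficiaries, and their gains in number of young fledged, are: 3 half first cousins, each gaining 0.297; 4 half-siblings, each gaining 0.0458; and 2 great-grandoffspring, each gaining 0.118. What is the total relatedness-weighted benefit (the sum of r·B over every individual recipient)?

r to a half first cousin = 1/16 (half first cousins share one grandparent — one path of length 4: r = (1/2)^4 = 1/16).
r to a half-sibling = 0.25 (half-sibs share one parent — one path of length 2: r = (1/2)^2 = 1/4).
r to a great-grandoffspring = 1/8 (three parent–offspring links: r = (1/2)^3 = 1/8).
Summing one r·B term per recipient: 3·0.0625·0.297 + 4·0.25·0.0458 + 2·0.125·0.118 = 0.1309875.

0.1309875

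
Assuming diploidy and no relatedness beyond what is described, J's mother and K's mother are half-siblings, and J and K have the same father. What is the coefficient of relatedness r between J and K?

0.3125

With two independent routes of shared ancestry, r is the sum of the two contributions.
J and K are related in two ways: half first cousins through their mothers (r = 1/16) and half-sibs through their shared father (r = 1/4).
r = 1/16 + 1/4 = 0.3125.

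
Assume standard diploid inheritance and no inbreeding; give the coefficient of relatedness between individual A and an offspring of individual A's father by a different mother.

0.25

Each parent–offspring link contributes a factor of 1/2, and independent paths through distinct common ancestors add.
Half-sibs share one parent — one path of length 2: r = (1/2)^2 = 1/4.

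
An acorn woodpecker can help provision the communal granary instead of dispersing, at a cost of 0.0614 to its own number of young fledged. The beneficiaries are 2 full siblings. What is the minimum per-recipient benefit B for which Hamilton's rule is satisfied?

0.0614

r to a full sibling = 1/2 (full sibs share both parents — two paths of length 2: r = 2·(1/2)^2 = 1/2).
Hamilton's rule with n recipients of equal r: n·r·B > C, so B > C/(n·r) = 0.0614/(2·0.5) = 0.0614.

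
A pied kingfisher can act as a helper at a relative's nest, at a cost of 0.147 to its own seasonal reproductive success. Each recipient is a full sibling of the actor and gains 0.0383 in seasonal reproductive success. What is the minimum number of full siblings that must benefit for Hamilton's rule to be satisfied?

8

r to a full sibling = 0.5 (full sibs share both parents — two paths of length 2: r = 2·(1/2)^2 = 1/2).
Hamilton's rule: n·r·B > C  ⇒  n > C/(r·B) = 0.147/(0.5·0.0383) = 7.676.
The smallest integer exceeding 7.676 is 8.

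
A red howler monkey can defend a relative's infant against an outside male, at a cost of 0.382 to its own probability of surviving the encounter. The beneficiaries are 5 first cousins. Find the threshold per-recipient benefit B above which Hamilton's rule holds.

r to a first cousin = 0.125 (first cousins share one grandparent pair — two paths of length 4: r = 2·(1/2)^4 = 1/8).
Hamilton's rule with n recipients of equal r: n·r·B > C, so B > C/(n·r) = 0.382/(5·0.125) = 0.6112.

0.6112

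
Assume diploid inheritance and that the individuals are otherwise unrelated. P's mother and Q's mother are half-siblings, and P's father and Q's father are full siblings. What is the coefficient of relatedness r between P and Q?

Wright's path rule: contributions from independent ancestry routes add.
P and Q are related in two ways: half first cousins through their mothers (r = 1/16) and first cousins through their fathers (r = 1/8).
r = 1/16 + 1/8 = 0.1875.

0.1875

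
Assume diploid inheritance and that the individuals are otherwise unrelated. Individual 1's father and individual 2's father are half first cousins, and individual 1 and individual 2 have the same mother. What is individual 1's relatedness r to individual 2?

0.265625

Relatedness sums over independent paths through distinct common ancestors.
Individual 1 and individual 2 are related in two ways: half second cousins through their fathers (r = 1/64) and half-sibs through their shared mother (r = 1/4).
r = 1/64 + 1/4 = 0.265625.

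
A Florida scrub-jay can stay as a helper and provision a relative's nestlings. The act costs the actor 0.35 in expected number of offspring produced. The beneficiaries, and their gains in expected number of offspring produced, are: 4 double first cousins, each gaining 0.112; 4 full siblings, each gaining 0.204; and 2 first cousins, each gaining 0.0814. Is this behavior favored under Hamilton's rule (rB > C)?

Yes

Hamilton's rule: the trait is favored when the sum of r·B over every recipient exceeds the actor's cost C.
r to a double first cousin = 0.25 (double first cousins share both grandparent pairs — four paths of length 4: r = 4·(1/2)^4 = 1/4).
r to a full sibling = 0.5 (full sibs share both parents — two paths of length 2: r = 2·(1/2)^2 = 1/2).
r to a first cousin = 1/8 (first cousins share one grandparent pair — two paths of length 4: r = 2·(1/2)^4 = 1/8).
Summing one r·B term per recipient: 4·0.25·0.112 + 4·0.5·0.204 + 2·0.125·0.0814 = 0.54035.
0.54035 > 0.35: the indirect benefit exceeds the cost.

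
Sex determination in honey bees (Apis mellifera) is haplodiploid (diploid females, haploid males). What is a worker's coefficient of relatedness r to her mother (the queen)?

0.5

One meiotic link between diploid queen and diploid daughter: r = 1/2.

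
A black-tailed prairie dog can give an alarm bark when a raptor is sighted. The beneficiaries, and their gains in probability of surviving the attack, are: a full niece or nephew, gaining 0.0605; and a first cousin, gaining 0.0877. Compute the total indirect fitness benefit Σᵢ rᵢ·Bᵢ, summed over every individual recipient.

r to a full niece or nephew = 0.25 (full aunt/uncle↔niece/nephew: two paths of length 3 through the shared grandparent pair: r = 2·(1/2)^3 = 1/4).
r to a first cousin = 0.125 (first cousins share one grandparent pair — two paths of length 4: r = 2·(1/2)^4 = 1/8).
Summing one r·B term per recipient: 1·0.25·0.0605 + 1·0.125·0.0877 = 0.0260875.

0.0260875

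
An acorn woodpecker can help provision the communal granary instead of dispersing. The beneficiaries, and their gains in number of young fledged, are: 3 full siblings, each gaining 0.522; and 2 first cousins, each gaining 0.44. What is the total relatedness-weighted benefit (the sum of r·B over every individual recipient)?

0.893

r to a full sibling = 1/2 (full sibs share both parents — two paths of length 2: r = 2·(1/2)^2 = 1/2).
r to a first cousin = 0.125 (first cousins share one grandparent pair — two paths of length 4: r = 2·(1/2)^4 = 1/8).
Summing one r·B term per recipient: 3·0.5·0.522 + 2·0.125·0.44 = 0.893.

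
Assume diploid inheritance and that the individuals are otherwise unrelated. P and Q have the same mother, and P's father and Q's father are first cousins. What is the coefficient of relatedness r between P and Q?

0.28125

Relatedness sums over independent paths through distinct common ancestors.
P and Q are related in two ways: half-sibs through their shared mother (r = 1/4) and second cousins through their fathers (r = 1/32).
r = 1/4 + 1/32 = 0.28125.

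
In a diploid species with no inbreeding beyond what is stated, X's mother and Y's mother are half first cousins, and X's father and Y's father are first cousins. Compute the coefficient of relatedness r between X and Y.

Independent pedigree routes through distinct common ancestors add.
X and Y are related in two ways: half second cousins through their mothers (r = 1/64) and second cousins through their fathers (r = 1/32).
r = 1/64 + 1/32 = 3/64 = 0.046875.

0.046875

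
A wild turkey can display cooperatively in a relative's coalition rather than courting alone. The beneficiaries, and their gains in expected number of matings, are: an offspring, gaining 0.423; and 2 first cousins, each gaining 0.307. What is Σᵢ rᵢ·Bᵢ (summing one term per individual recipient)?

r to an offspring = 0.5 (one parent–offspring link: r = (1/2)^1 = 1/2).
r to a first cousin = 0.125 (first cousins share one grandparent pair — two paths of length 4: r = 2·(1/2)^4 = 1/8).
Summing one r·B term per recipient: 1·0.5·0.423 + 2·0.125·0.307 = 0.28825.

0.28825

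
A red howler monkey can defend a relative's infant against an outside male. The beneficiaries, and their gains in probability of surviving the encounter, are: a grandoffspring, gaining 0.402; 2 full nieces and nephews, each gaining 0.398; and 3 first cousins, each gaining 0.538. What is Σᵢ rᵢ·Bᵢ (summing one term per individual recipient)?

r to a grandoffspring = 1/4 (two parent–offspring links: r = (1/2)^2 = 1/4).
r to a full niece or nephew = 0.25 (full aunt/uncle↔niece/nephew: two paths of length 3 through the shared grandparent pair: r = 2·(1/2)^3 = 1/4).
r to a first cousin = 1/8 (first cousins share one grandparent pair — two paths of length 4: r = 2·(1/2)^4 = 1/8).
Summing one r·B term per recipient: 1·0.25·0.402 + 2·0.25·0.398 + 3·0.125·0.538 = 0.50125.

0.50125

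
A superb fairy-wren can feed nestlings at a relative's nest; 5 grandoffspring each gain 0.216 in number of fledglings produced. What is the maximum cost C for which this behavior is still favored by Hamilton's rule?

r to a grandoffspring = 0.25 (two parent–offspring links: r = (1/2)^2 = 1/4).
Hamilton's rule: n·r·B > C, so the trait is favored while C < n·r·B = 5·0.25·0.216 = 0.27.

0.27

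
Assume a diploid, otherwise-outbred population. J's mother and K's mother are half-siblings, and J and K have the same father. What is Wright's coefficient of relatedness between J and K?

0.3125

Independent pedigree routes through distinct common ancestors add.
J and K are related in two ways: half first cousins through their mothers (r = 1/16) and half-sibs through their shared father (r = 1/4).
r = 1/16 + 1/4 = 0.3125.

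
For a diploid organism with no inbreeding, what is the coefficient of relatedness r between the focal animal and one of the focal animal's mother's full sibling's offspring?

0.125

Each parent–offspring link contributes a factor of 1/2, and independent paths through distinct common ancestors add.
First cousins share one grandparent pair — two paths of length 4: r = 2·(1/2)^4 = 1/8.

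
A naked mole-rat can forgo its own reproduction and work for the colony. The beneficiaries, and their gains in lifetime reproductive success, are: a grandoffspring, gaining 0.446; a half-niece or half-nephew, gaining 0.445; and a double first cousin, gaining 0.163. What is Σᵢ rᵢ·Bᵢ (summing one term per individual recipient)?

0.207875

r to a grandoffspring = 1/4 (two parent–offspring links: r = (1/2)^2 = 1/4).
r to a half-niece or half-nephew = 0.125 (half-aunt/uncle↔niece/nephew: one path of length 3: r = (1/2)^3 = 1/8).
r to a double first cousin = 0.25 (double first cousins share both grandparent pairs — four paths of length 4: r = 4·(1/2)^4 = 1/4).
Summing one r·B term per recipient: 1·0.25·0.446 + 1·0.125·0.445 + 1·0.25·0.163 = 0.207875.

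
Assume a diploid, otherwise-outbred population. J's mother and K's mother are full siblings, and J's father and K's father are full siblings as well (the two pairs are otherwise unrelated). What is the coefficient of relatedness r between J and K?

Relatedness sums over independent paths through distinct common ancestors.
J and K are related in two ways: first cousins through their mothers (r = 1/8) and first cousins through their fathers (r = 1/8) — i.e. double first cousins.
r = 1/8 + 1/8 = 1/4 = 0.25.

0.25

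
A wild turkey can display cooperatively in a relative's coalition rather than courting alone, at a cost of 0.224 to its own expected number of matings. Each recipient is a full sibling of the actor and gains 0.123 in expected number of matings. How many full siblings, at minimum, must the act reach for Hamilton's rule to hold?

r to a full sibling = 0.5 (full sibs share both parents — two paths of length 2: r = 2·(1/2)^2 = 1/2).
Hamilton's rule: n·r·B > C  ⇒  n > C/(r·B) = 0.224/(0.5·0.123) = 3.642.
The smallest integer exceeding 3.642 is 4.

4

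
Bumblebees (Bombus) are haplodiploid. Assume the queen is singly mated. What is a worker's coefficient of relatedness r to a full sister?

Haplodiploid full sisters inherit their father's entire haploid genome identically (contributing 1/2) and on average half of their mother's contribution (1/2 · 1/2 = 1/4); r = 1/2 + 1/4 = 3/4.

0.75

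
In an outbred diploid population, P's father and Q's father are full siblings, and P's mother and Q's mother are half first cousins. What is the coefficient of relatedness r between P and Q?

Wright's path rule: contributions from independent ancestry routes add.
P and Q are related in two ways: first cousins through their fathers (r = 1/8) and half second cousins through their mothers (r = 1/64).
r = 1/8 + 1/64 = 9/64 = 0.140625.

0.140625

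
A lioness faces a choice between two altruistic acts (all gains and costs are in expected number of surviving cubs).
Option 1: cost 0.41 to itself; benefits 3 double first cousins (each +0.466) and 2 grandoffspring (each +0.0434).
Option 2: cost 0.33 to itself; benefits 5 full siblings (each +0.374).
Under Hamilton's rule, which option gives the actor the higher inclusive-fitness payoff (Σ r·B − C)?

Option 1: r to a double first cousin = 0.25.
Option 1: r to a grandoffspring = 0.25.
Option 1: Σ r·B − C = (3·0.25·0.466 + 2·0.25·0.0434) − 0.41 = -0.0388.
Option 2: r to a full sibling = 0.5.
Option 2: Σ r·B − C = (5·0.5·0.374) − 0.33 = 0.605.
Option 2 has the higher net inclusive-fitness payoff.

Option 2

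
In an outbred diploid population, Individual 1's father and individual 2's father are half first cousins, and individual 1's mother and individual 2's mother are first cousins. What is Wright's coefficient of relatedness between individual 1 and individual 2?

Independent pedigree routes through distinct common ancestors add.
Individual 1 and individual 2 are related in two ways: half second cousins through their fathers (r = 1/64) and second cousins through their mothers (r = 1/32).
r = 1/64 + 1/32 = 3/64 = 0.046875.

0.046875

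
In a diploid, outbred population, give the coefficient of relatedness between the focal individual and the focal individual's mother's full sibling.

0.25

Each parent–offspring link contributes a factor of 1/2, and independent paths through distinct common ancestors add.
Full aunt/uncle↔niece/nephew: two paths of length 3 through the shared grandparent pair: r = 2·(1/2)^3 = 1/4.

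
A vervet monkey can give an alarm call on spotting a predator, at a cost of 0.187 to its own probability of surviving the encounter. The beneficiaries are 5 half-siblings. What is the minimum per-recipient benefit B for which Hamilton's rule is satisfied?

0.1496

r to a half-sibling = 0.25 (half-sibs share one parent — one path of length 2: r = (1/2)^2 = 1/4).
Hamilton's rule with n recipients of equal r: n·r·B > C, so B > C/(n·r) = 0.187/(5·0.25) = 0.1496.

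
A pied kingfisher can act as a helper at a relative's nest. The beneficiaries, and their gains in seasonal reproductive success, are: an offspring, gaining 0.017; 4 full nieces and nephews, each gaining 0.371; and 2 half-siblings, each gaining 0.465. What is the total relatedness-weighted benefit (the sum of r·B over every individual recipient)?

r to an offspring = 0.5 (one parent–offspring link: r = (1/2)^1 = 1/2).
r to a full niece or nephew = 1/4 (full aunt/uncle↔niece/nephew: two paths of length 3 through the shared grandparent pair: r = 2·(1/2)^3 = 1/4).
r to a half-sibling = 1/4 (half-sibs share one parent — one path of length 2: r = (1/2)^2 = 1/4).
Summing one r·B term per recipient: 1·0.5·0.017 + 4·0.25·0.371 + 2·0.25·0.465 = 0.612.

0.612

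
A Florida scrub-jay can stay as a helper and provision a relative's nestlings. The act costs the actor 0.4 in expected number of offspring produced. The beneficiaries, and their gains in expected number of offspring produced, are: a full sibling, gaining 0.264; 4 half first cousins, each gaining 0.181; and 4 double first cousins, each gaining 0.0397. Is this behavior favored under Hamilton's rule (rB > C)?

Hamilton's rule: the trait is favored when the sum of r·B over every recipient exceeds the actor's cost C.
r to a full sibling = 0.5 (full sibs share both parents — two paths of length 2: r = 2·(1/2)^2 = 1/2).
r to a half first cousin = 1/16 (half first cousins share one grandparent — one path of length 4: r = (1/2)^4 = 1/16).
r to a double first cousin = 0.25 (double first cousins share both grandparent pairs — four paths of length 4: r = 4·(1/2)^4 = 1/4).
Summing one r·B term per recipient: 1·0.5·0.264 + 4·0.0625·0.181 + 4·0.25·0.0397 = 0.21695.
0.21695 < 0.4: the indirect benefit is less than the cost.

No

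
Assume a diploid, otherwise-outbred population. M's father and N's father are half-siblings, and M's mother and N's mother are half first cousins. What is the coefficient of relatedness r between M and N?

0.078125

With two independent routes of shared ancestry, r is the sum of the two contributions.
M and N are related in two ways: half first cousins through their fathers (r = 1/16) and half second cousins through their mothers (r = 1/64).
r = 1/16 + 1/64 = 0.078125.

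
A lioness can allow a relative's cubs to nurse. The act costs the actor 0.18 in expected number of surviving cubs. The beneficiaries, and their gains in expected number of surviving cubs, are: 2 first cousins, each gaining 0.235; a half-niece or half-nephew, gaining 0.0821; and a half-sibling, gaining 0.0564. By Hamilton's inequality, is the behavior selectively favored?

Hamilton's rule: the trait is favored when the sum of r·B over every recipient exceeds the actor's cost C.
r to a first cousin = 0.125 (first cousins share one grandparent pair — two paths of length 4: r = 2·(1/2)^4 = 1/8).
r to a half-niece or half-nephew = 1/8 (half-aunt/uncle↔niece/nephew: one path of length 3: r = (1/2)^3 = 1/8).
r to a half-sibling = 0.25 (half-sibs share one parent — one path of length 2: r = (1/2)^2 = 1/4).
Summing one r·B term per recipient: 2·0.125·0.235 + 1·0.125·0.0821 + 1·0.25·0.0564 = 0.0831125.
0.0831125 < 0.18: the indirect benefit is less than the cost.

No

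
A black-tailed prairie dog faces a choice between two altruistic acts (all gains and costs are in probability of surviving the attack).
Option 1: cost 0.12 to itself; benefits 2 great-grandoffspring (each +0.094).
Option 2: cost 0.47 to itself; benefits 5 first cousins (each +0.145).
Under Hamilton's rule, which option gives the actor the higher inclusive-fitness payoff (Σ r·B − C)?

Option 1: r to a great-grandoffspring = 0.125.
Option 1: Σ r·B − C = (2·0.125·0.094) − 0.12 = -0.0965.
Option 2: r to a first cousin = 0.125.
Option 2: Σ r·B − C = (5·0.125·0.145) − 0.47 = -0.379375.
Option 1 has the higher net inclusive-fitness payoff.

Option 1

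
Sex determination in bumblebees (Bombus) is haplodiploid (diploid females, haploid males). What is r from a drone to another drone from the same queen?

Haploid brothers each carry a random half of the queen's diploid genome, so on average they share half: r = 1/2.

0.5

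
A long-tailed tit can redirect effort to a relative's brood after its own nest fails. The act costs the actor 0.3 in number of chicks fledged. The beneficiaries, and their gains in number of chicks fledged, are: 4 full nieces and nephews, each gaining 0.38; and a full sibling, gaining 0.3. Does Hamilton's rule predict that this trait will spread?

Hamilton's rule: the trait is favored when the sum of r·B over every recipient exceeds the actor's cost C.
r to a full niece or nephew = 0.25 (full aunt/uncle↔niece/nephew: two paths of length 3 through the shared grandparent pair: r = 2·(1/2)^3 = 1/4).
r to a full sibling = 0.5 (full sibs share both parents — two paths of length 2: r = 2·(1/2)^2 = 1/2).
Summing one r·B term per recipient: 4·0.25·0.38 + 1·0.5·0.3 = 0.53.
0.53 > 0.3: the indirect benefit exceeds the cost.

Yes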